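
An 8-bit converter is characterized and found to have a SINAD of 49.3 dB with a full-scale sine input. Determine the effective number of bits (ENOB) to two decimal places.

7.90 bits

ENOB = (SINAD − 1.76) / 6.02 = (49.3 − 1.76)/6.02 = 7.897.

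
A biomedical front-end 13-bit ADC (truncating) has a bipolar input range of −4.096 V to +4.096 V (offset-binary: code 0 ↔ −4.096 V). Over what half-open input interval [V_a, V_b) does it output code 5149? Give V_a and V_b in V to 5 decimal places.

LSB = 8.192/2^13 = 1.000 mV.
V_a = V_low + 5149·LSB = 1.053 V; V_b = V_low + 5150·LSB = 1.054 V.

[1.05300 V, 1.05400 V)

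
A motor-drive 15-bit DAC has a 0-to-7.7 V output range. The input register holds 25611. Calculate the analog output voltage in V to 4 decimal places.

6.0182 V

LSB = 7.7 V / 2^15 = 234.99 µV.
V_out = 0 + 25611 × 0.000234985 V = 6.01821 V.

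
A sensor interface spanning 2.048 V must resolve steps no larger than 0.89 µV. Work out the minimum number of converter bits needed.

Number of steps required ≥ 2.048 V / 0.89 µV = 2301123.60.
Need 2^N ≥ 2301123.60; 2^21 = 2097152, 2^22 = 4194304.
Minimum N = 22.

22 bits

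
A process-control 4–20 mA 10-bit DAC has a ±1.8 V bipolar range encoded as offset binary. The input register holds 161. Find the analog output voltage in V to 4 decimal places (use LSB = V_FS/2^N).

-1.2340 V

LSB = 3.6 V / 2^10 = 3.516 mV.
V_out = (−1.8) + 161 × 0.00351563 V = -1.23398 V.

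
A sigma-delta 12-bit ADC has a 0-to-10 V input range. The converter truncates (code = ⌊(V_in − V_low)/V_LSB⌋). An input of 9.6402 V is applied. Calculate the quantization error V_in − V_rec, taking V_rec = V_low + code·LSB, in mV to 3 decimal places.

1.528 mV

LSB = 10/2^12 = 2.441 mV.
Scaled input = 3948.6259 LSBs, so code = 3948.
Code 3948 maps back to 0 + 3948×0.00244141 V = 9.6386719 V.
V_in − V_rec = 0.00152812 V = 1.528 mV.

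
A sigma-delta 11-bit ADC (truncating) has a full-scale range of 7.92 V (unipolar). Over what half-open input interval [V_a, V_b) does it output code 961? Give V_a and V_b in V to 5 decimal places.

LSB = 7.92/2^11 = 3.867 mV.
V_a = V_low + 961·LSB = 3.71637 V; V_b = V_low + 962·LSB = 3.72023 V.

[3.71637 V, 3.72023 V)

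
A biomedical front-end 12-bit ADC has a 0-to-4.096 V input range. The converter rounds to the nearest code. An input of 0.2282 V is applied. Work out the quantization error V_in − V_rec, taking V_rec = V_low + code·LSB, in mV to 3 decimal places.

0.200 mV

LSB = 4.096/2^12 = 1.000 mV.
(V_in − V_low)/LSB = (0.2282 − 0)/0.001 = 228.2000 → code 228 (round).
V_rec = 0 + 228·0.001 = 0.228 V.
Error = 0.2282 − 0.228 = 0.0002 V = 0.200 mV.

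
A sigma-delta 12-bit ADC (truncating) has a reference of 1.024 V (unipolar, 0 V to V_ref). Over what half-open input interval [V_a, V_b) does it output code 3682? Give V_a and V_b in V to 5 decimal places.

LSB = 1.024/2^12 = 250.00 µV.
V_a = V_low + 3682·LSB = 0.9205 V; V_b = V_low + 3683·LSB = 0.92075 V.

[0.92050 V, 0.92075 V)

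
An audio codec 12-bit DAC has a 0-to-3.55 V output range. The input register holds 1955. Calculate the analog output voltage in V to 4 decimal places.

LSB = 3.55 V / 2^12 = 0.867 mV.
V_out = 0 + 1955 × 0.000866699 V = 1.6944 V.

1.6944 V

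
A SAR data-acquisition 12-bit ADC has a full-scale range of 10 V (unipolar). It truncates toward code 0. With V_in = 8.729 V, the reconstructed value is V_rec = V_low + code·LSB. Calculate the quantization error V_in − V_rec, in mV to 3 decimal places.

0.973 mV

Step size: 10 V ÷ 2^12 = 2.441 mV.
(V_in − V_low)/LSB = (8.729 − 0)/0.00244141 = 3575.3984 → code 3575 (floor).
V_rec = 0 + 3575·0.00244141 = 8.7280273 V.
Difference: 0.000972656 V → 0.973 mV.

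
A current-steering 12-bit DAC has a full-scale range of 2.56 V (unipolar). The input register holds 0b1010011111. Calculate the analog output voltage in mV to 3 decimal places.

419.375 mV

LSB = 2.56 V / 2^12 = 0.625 mV.
Code 0b1010011111 = 671 decimal.
V_out = 0 + 671 × 0.000625 V = 0.419375 V.
= 419.375 mV.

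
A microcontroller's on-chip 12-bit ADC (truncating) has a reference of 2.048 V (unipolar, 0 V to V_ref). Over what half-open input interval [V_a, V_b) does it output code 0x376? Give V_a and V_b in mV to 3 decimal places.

LSB = 2.048/2^12 = 0.500 mV.
Code 0x376 = 886 decimal.
V_a = V_low + 886·LSB = 0.443 V; V_b = V_low + 887·LSB = 0.4435 V.

[443.000 mV, 443.500 mV)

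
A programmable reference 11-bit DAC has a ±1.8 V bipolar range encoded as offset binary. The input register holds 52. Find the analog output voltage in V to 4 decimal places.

-1.7086 V

LSB = 3.6 V / 2^11 = 1.758 mV.
V_out = (−1.8) + 52 × 0.00175781 V = -1.70859 V.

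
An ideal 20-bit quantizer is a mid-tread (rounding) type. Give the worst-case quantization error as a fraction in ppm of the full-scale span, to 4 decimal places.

0.4768 ppm

Rounding → worst-case error = ½ LSB = V_FS/2^21, so 1e+06/2097152 = 0.476837 ppm of full scale.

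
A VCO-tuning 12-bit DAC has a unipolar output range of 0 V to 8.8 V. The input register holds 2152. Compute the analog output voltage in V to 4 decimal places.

LSB = 8.8 V / 2^12 = 2.148 mV.
V_out = 0 + 2152 × 0.00214844 V = 4.62344 V.

4.6234 V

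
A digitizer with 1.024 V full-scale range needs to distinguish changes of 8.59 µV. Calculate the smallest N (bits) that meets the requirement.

17 bits

Number of steps required ≥ 1.024 V / 8.59 µV = 119208.38.
Need 2^N ≥ 119208.38; 2^16 = 65536, 2^17 = 131072.
Minimum N = 17.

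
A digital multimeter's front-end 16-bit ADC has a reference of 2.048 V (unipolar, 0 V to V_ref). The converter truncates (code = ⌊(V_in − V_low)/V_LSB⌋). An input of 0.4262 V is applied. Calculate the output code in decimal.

Full-scale span = 2.048 V; LSB = 2.048/2^16 = 31.25 µV.
(0.4262 − 0) / 3.125e-05 = 13638.400 LSBs.
Floor → code 13638.

code 13638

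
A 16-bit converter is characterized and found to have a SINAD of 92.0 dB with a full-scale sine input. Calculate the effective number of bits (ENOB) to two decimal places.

ENOB = (SINAD − 1.76) / 6.02 = (92.0 − 1.76)/6.02 = 14.990.

14.99 bits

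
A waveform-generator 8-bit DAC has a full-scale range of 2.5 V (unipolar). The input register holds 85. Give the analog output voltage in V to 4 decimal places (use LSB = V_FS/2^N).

0.8301 V

LSB = 2.5 V / 2^8 = 9.766 mV.
V_out = 0 + 85 × 0.00976562 V = 0.830078 V.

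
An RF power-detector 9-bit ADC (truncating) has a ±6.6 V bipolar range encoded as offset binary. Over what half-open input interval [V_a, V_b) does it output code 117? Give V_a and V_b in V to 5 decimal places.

[-3.58359 V, -3.55781 V)

LSB = 13.2/2^9 = 25.781 mV.
V_a = V_low + 117·LSB = -3.58359 V; V_b = V_low + 118·LSB = -3.55781 V.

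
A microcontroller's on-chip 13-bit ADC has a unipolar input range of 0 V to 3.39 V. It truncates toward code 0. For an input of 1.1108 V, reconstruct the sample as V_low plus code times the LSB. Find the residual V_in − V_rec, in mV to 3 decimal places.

0.112 mV

One LSB is 3.39 V / 8192 = 413.82 µV.
Scaled input = 2684.2695 LSBs, so code = 2684.
Reconstructed: 1.1106885 V.
Error = 1.1108 − 1.1106885 = 0.000111523 V = 0.112 mV.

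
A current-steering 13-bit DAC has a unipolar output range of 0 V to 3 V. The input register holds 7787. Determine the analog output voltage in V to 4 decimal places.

2.8517 V

LSB = 3 V / 2^13 = 366.21 µV.
V_out = 0 + 7787 × 0.000366211 V = 2.85168 V.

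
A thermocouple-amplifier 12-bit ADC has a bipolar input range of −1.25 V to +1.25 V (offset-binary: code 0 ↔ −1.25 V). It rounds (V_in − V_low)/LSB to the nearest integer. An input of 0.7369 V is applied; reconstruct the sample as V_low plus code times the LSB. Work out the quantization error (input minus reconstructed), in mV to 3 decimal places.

0.206 mV

Step size: 2.5 V ÷ 2^12 = 0.610 mV.
Scaled input = 3255.3370 LSBs, so code = 3255.
Reconstructed: 0.73669434 V.
Difference: 0.000205664 V → 0.206 mV.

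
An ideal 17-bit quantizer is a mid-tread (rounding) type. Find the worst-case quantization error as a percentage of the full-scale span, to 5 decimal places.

0.00038 %

Rounding → worst-case error = ½ LSB = V_FS/2^18, so 100/262144 = 0.00038147 % of full scale.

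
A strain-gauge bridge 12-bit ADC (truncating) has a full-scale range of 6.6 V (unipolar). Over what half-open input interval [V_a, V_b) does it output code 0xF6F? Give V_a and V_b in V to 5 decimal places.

LSB = 6.6/2^12 = 1.611 mV.
Code 0xF6F = 3951 decimal.
V_a = V_low + 3951·LSB = 6.36636 V; V_b = V_low + 3952·LSB = 6.36797 V.

[6.36636 V, 6.36797 V)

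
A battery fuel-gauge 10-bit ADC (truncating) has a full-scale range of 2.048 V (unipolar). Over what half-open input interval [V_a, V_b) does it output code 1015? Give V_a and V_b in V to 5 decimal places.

LSB = 2.048/2^10 = 2.000 mV.
V_a = V_low + 1015·LSB = 2.03 V; V_b = V_low + 1016·LSB = 2.032 V.

[2.03000 V, 2.03200 V)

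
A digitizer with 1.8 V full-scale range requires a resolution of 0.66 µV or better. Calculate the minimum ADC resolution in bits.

Number of steps required ≥ 1.8 V / 0.66 µV = 2727272.73.
Need 2^N ≥ 2727272.73; 2^21 = 2097152, 2^22 = 4194304.
Minimum N = 22.

22 bits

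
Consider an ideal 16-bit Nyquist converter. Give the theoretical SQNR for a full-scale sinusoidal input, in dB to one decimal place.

SNR ≈ 6.02·N + 1.76 dB = 6.02·16 + 1.76 = 98.08 dB.

98.1 dB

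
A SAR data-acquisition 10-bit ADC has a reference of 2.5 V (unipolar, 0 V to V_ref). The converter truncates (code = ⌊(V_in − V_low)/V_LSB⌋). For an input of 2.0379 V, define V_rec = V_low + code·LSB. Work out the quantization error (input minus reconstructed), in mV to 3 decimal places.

Step size: 2.5 V ÷ 2^10 = 2.441 mV.
(V_in − V_low)/LSB = (2.0379 − 0)/0.00244141 = 834.7238 → code 834 (floor).
V_rec = 0 + 834·0.00244141 = 2.0361328 V.
V_in − V_rec = 0.00176719 V = 1.767 mV.

1.767 mV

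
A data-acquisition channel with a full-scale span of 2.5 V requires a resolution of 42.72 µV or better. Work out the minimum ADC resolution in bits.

16 bits

Number of steps required ≥ 2.5 V / 42.72 µV = 58520.60.
Need 2^N ≥ 58520.60; 2^15 = 32768, 2^16 = 65536.
Minimum N = 16.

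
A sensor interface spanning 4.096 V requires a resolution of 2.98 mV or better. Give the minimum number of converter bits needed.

11 bits

Number of steps required ≥ 4.096 V / 2.98 mV = 1374.50.
Need 2^N ≥ 1374.50; 2^10 = 1024, 2^11 = 2048.
Minimum N = 11.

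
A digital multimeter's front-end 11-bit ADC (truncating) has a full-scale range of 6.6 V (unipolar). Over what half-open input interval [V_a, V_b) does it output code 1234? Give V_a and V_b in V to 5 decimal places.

LSB = 6.6/2^11 = 3.223 mV.
V_a = V_low + 1234·LSB = 3.97676 V; V_b = V_low + 1235·LSB = 3.97998 V.

[3.97676 V, 3.97998 V)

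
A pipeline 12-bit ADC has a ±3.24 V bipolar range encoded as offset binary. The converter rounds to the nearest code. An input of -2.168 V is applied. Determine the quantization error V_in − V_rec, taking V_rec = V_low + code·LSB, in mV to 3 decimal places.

-0.617 mV

One LSB is 6.48 V / 4096 = 1.582 mV.
(-2.168 − (−3.24))/0.00158203 = 677.6099; round gives code 678.
V_rec = (−3.24) + 678·0.00158203 = -2.1673828 V.
Error = -2.168 − (−2.1673828) = -0.000617188 V = -0.617 mV.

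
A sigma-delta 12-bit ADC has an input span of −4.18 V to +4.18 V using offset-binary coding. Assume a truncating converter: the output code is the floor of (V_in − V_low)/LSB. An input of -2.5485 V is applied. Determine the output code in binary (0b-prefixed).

code 0b1100011111 (decimal 799)

LSB = 8.36 V / 4096 = 2.041 mV.
(V_in − V_low)/LSB = (-2.5485 − (−4.18)) / 0.00204102 = 799.357.
⌊·⌋(799.357) = 799.
In binary (0b-prefixed): 0b1100011111.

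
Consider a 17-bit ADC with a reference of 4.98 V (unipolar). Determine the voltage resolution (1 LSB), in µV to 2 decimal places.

Full-scale span = 4.98 V.
LSB = 4.98 / 2^17 = 4.98 / 131072 = 3.79944e-05 V = 37.99 µV.

37.99 µV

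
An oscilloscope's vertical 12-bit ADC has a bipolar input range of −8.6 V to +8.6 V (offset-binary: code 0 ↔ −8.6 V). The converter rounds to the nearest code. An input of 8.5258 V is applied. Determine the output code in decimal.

With 4096 levels over 17.2 V, one step is 4.199 mV.
(V_in − V_low)/LSB = (8.5258 − (−8.6)) / 0.00419922 = 4078.330.
Round → code 4078.

code 4078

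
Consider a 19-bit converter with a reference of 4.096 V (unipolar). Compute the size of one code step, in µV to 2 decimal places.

7.81 µV

Full-scale span = 4.096 V.
LSB = 4.096 / 2^19 = 4.096 / 524288 = 7.8125e-06 V = 7.81 µV.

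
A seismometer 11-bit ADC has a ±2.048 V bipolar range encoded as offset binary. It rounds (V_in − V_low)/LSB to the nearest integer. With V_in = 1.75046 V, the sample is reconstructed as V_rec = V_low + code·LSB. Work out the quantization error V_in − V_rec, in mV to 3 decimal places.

0.460 mV

One LSB is 4.096 V / 2048 = 2.000 mV.
(V_in − V_low)/LSB = (1.75046 − (−2.048))/0.002 = 1899.2300 → code 1899 (round).
Code 1899 maps back to (−2.048) + 1899×0.002 V = 1.75 V.
V_in − V_rec = 0.00046 V = 0.460 mV.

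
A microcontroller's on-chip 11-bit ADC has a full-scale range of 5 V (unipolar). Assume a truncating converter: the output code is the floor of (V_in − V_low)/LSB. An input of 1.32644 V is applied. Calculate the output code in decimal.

code 543

Full-scale span = 5 V; LSB = 5/2^11 = 2.441 mV.
(V_in − V_low)/LSB = (1.32644 − 0) / 0.00244141 = 543.310.
⌊·⌋(543.310) = 543.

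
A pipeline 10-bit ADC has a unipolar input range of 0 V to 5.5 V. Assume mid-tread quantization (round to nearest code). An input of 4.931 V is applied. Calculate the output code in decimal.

LSB = 5.5 V / 1024 = 5.371 mV.
(4.931 − 0) / 0.00537109 = 918.063 LSBs.
Round → code 918.

code 918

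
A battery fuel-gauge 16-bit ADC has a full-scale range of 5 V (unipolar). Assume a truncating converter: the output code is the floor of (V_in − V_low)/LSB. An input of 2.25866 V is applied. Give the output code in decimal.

LSB = 5 V / 65536 = 76.29 µV.
(V_in − V_low)/LSB = (2.25866 − 0) / 7.62939e-05 = 29604.708.
So the output code is 29604.

code 29604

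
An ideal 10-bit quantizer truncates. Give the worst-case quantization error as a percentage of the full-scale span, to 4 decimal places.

Truncating → worst-case error = 1 LSB = V_FS/2^10, so 100/1024 = 0.0976562 % of full scale.

0.0977 %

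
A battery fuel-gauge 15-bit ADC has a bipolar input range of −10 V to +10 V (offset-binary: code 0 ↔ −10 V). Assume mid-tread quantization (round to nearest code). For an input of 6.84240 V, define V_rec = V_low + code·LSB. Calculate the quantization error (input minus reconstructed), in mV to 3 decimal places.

LSB = 20/2^15 = 0.610 mV.
(6.84240 − (−10))/0.000610352 = 27594.5882; round gives code 27595.
Reconstructed: 6.8426514 V.
Difference: -0.000251367 V → -0.251 mV.

-0.251 mV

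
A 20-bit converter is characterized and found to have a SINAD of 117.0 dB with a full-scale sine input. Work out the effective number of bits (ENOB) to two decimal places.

19.14 bits

ENOB = (SINAD − 1.76) / 6.02 = (117.0 − 1.76)/6.02 = 19.143.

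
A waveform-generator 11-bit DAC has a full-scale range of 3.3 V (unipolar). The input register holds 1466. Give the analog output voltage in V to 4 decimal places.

LSB = 3.3 V / 2^11 = 1.611 mV.
V_out = 0 + 1466 × 0.00161133 V = 2.36221 V.

2.3622 V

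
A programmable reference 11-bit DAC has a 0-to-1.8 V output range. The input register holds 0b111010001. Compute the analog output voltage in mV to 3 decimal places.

LSB = 1.8 V / 2^11 = 0.879 mV.
Code 0b111010001 = 465 decimal.
V_out = 0 + 465 × 0.000878906 V = 0.408691 V.
= 408.691 mV.

408.691 mV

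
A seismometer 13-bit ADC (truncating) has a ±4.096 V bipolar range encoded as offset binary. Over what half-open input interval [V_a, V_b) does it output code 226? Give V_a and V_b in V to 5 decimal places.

[-3.87000 V, -3.86900 V)

LSB = 8.192/2^13 = 1.000 mV.
V_a = V_low + 226·LSB = -3.87 V; V_b = V_low + 227·LSB = -3.869 V.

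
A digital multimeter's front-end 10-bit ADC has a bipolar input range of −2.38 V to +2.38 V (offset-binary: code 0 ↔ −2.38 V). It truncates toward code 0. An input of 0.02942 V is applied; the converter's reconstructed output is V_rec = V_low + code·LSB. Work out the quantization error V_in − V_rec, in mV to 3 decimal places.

1.529 mV

One LSB is 4.76 V / 1024 = 4.648 mV.
(0.02942 − (−2.38))/0.00464844 = 518.3290; ⌊·⌋ gives code 518.
V_rec = (−2.38) + 518·0.00464844 = 0.027890625 V.
Difference: 0.00152937 V → 1.529 mV.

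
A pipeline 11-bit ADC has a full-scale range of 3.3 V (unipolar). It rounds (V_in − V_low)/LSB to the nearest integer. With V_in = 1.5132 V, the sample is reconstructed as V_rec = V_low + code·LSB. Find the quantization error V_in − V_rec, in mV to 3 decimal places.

LSB = 3.3/2^11 = 1.611 mV.
Scaled input = 939.1011 LSBs, so code = 939.
V_rec = 0 + 939·0.00161133 = 1.5130371 V.
Difference: 0.000162891 V → 0.163 mV.

0.163 mV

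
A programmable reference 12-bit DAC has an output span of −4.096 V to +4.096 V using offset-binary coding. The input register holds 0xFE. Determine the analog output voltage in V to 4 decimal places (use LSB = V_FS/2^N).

-3.5880 V

LSB = 8.192 V / 2^12 = 2.000 mV.
Code 0xFE = 254 decimal.
V_out = (−4.096) + 254 × 0.002 V = -3.588 V.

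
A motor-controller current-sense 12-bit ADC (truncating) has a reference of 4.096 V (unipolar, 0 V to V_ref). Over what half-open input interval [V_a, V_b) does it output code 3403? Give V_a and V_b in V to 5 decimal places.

[3.40300 V, 3.40400 V)

LSB = 4.096/2^12 = 1.000 mV.
V_a = V_low + 3403·LSB = 3.403 V; V_b = V_low + 3404·LSB = 3.404 V.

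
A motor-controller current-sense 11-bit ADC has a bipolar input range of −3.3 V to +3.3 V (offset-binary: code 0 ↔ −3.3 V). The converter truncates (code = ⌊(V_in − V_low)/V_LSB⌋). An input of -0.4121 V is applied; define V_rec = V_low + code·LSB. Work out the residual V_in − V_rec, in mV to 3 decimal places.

One LSB is 6.6 V / 2048 = 3.223 mV.
Scaled input = 896.1241 LSBs, so code = 896.
Reconstructed: -0.4125 V.
V_in − V_rec = 0.0004 V = 0.400 mV.

0.400 mV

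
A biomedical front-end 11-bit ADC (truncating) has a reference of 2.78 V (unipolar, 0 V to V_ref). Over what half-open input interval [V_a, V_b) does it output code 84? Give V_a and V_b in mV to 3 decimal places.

[114.023 mV, 115.381 mV)

LSB = 2.78/2^11 = 1.357 mV.
V_a = V_low + 84·LSB = 0.114023 V; V_b = V_low + 85·LSB = 0.115381 V.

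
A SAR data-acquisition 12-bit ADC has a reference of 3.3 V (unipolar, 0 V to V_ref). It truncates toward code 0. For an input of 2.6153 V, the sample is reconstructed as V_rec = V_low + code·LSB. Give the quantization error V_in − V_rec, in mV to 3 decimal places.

0.114 mV

One LSB is 3.3 V / 4096 = 0.806 mV.
(V_in − V_low)/LSB = (2.6153 − 0)/0.000805664 = 3246.1421 → code 3246 (floor).
Reconstructed: 2.6151855 V.
V_in − V_rec = 0.000114453 V = 0.114 mV.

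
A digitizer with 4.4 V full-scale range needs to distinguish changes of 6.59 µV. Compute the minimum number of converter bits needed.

Number of steps required ≥ 4.4 V / 6.59 µV = 667678.30.
Need 2^N ≥ 667678.30; 2^19 = 524288, 2^20 = 1048576.
Minimum N = 20.

20 bits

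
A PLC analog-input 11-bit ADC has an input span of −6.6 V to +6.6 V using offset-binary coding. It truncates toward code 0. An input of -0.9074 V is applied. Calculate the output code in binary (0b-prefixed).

Full-scale span = 13.2 V; LSB = 13.2/2^11 = 6.445 mV.
(V_in − V_low)/LSB = (-0.9074 − (−6.6)) / 0.00644531 = 883.216.
⌊·⌋(883.216) = 883.
In binary (0b-prefixed): 0b1101110011.

code 0b1101110011 (decimal 883)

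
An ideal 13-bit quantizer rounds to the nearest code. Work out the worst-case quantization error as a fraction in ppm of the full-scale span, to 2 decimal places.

61.04 ppm

Rounding → worst-case error = ½ LSB = V_FS/2^14, so 1e+06/16384 = 61.0352 ppm of full scale.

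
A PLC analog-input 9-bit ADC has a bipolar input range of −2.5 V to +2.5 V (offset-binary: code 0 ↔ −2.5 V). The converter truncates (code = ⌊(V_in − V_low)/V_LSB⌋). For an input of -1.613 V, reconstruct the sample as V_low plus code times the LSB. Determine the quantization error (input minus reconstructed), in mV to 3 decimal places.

8.094 mV

Step size: 5 V ÷ 2^9 = 9.766 mV.
(-1.613 − (−2.5))/0.00976562 = 90.8288; ⌊·⌋ gives code 90.
V_rec = (−2.5) + 90·0.00976562 = -1.6210938 V.
V_in − V_rec = 0.00809375 V = 8.094 mV.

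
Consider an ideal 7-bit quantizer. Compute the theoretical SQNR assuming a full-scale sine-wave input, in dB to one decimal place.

43.9 dB

SNR ≈ 6.02·N + 1.76 dB = 6.02·7 + 1.76 = 43.90 dB.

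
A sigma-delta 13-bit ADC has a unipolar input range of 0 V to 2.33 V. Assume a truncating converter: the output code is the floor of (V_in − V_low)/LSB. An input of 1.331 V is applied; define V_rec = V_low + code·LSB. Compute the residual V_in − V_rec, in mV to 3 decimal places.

Step size: 2.33 V ÷ 2^13 = 284.42 µV.
(V_in − V_low)/LSB = (1.331 − 0)/0.000284424 = 4679.6361 → code 4679 (floor).
Reconstructed: 1.3308191 V.
Error = 1.331 − 1.3308191 = 0.000180908 V = 0.181 mV.

0.181 mV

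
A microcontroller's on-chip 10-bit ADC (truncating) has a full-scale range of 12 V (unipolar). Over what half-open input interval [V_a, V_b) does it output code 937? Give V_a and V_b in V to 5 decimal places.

LSB = 12/2^10 = 11.719 mV.
V_a = V_low + 937·LSB = 10.9805 V; V_b = V_low + 938·LSB = 10.9922 V.

[10.98047 V, 10.99219 V)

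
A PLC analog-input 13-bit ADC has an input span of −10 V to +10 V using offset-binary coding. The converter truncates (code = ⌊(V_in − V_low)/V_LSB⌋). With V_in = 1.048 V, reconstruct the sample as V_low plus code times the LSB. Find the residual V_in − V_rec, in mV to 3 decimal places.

One LSB is 20 V / 8192 = 2.441 mV.
(1.048 − (−10))/0.00244141 = 4525.2608; ⌊·⌋ gives code 4525.
V_rec = (−10) + 4525·0.00244141 = 1.0473633 V.
V_in − V_rec = 0.000636719 V = 0.637 mV.

0.637 mV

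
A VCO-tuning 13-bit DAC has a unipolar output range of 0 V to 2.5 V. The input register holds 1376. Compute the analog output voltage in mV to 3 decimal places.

419.922 mV

LSB = 2.5 V / 2^13 = 305.18 µV.
V_out = 0 + 1376 × 0.000305176 V = 0.419922 V.
= 419.922 mV.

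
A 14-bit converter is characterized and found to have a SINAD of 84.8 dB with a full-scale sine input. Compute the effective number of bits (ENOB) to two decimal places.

ENOB = (SINAD − 1.76) / 6.02 = (84.8 − 1.76)/6.02 = 13.794.

13.79 bits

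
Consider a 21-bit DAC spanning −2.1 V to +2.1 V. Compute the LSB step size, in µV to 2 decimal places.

Full-scale span = 4.2 V.
LSB = 4.2 / 2^21 = 4.2 / 2097152 = 2.00272e-06 V = 2.00 µV.

2.00 µV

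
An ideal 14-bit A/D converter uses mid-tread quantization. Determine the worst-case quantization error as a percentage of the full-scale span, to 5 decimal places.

Rounding → worst-case error = ½ LSB = V_FS/2^15, so 100/32768 = 0.00305176 % of full scale.

0.00305 %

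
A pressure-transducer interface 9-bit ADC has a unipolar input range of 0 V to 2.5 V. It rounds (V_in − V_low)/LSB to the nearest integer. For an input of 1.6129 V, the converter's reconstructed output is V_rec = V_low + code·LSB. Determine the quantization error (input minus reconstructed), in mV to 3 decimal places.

Step size: 2.5 V ÷ 2^9 = 4.883 mV.
(1.6129 − 0)/0.00488281 = 330.3219; round gives code 330.
Reconstructed: 1.6113281 V.
Difference: 0.00157187 V → 1.572 mV.

1.572 mV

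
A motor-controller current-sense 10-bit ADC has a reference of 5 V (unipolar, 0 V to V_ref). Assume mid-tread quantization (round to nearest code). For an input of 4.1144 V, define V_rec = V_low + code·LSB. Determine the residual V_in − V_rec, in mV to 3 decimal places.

-1.811 mV

LSB = 5/2^10 = 4.883 mV.
(V_in − V_low)/LSB = (4.1144 − 0)/0.00488281 = 842.6291 → code 843 (round).
V_rec = 0 + 843·0.00488281 = 4.1162109 V.
V_in − V_rec = -0.00181094 V = -1.811 mV.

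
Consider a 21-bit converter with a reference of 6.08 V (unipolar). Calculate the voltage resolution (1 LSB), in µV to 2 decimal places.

2.90 µV

Full-scale span = 6.08 V.
LSB = 6.08 / 2^21 = 6.08 / 2097152 = 2.89917e-06 V = 2.90 µV.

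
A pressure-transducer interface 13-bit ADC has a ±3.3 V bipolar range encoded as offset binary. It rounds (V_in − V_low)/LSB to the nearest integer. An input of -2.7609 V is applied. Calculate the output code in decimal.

Full-scale span = 6.6 V; LSB = 6.6/2^13 = 0.806 mV.
(-2.7609 − (−3.3)) / 0.000805664 = 669.137 LSBs.
So the output code is 669.

code 669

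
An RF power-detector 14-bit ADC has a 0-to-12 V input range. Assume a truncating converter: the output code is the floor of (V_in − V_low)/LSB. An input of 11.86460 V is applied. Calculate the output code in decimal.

LSB = 12 V / 16384 = 0.732 mV.
(11.86460 − 0) / 0.000732422 = 16199.134 LSBs.
So the output code is 16199.

code 16199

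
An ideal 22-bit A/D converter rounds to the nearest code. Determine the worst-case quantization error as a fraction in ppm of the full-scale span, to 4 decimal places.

Rounding → worst-case error = ½ LSB = V_FS/2^23, so 1e+06/8388608 = 0.119209 ppm of full scale.

0.1192 ppm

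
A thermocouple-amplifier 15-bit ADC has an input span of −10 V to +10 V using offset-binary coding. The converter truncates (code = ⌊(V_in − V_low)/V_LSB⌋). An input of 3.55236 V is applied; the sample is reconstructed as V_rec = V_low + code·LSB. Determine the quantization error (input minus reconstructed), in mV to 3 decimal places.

LSB = 20/2^15 = 0.610 mV.
(V_in − V_low)/LSB = (3.55236 − (−10))/0.000610352 = 22204.1866 → code 22204 (floor).
Reconstructed: 3.5522461 V.
Difference: 0.000113906 V → 0.114 mV.

0.114 mV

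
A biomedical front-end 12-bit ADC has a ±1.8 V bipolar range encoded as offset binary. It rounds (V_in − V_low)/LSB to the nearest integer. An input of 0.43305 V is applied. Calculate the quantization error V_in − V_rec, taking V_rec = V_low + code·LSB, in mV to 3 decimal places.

-0.251 mV

One LSB is 3.6 V / 4096 = 0.879 mV.
Scaled input = 2540.7147 LSBs, so code = 2541.
Code 2541 maps back to (−1.8) + 2541×0.000878906 V = 0.43330078 V.
V_in − V_rec = -0.000250781 V = -0.251 mV.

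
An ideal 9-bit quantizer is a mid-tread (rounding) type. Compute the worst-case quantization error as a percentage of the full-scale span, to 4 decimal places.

Rounding → worst-case error = ½ LSB = V_FS/2^10, so 100/1024 = 0.0976562 % of full scale.

0.0977 %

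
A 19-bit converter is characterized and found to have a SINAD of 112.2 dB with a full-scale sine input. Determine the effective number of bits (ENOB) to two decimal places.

18.35 bits

ENOB = (SINAD − 1.76) / 6.02 = (112.2 − 1.76)/6.02 = 18.346.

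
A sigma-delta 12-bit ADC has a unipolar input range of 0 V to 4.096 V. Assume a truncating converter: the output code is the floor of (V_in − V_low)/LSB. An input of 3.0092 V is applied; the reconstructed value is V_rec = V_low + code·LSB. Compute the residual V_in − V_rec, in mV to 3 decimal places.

0.200 mV

Step size: 4.096 V ÷ 2^12 = 1.000 mV.
Scaled input = 3009.2000 LSBs, so code = 3009.
Code 3009 maps back to 0 + 3009×0.001 V = 3.009 V.
Difference: 0.0002 V → 0.200 mV.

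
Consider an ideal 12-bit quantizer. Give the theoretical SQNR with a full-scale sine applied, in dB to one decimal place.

SNR ≈ 6.02·N + 1.76 dB = 6.02·12 + 1.76 = 74.00 dB.

74.0 dB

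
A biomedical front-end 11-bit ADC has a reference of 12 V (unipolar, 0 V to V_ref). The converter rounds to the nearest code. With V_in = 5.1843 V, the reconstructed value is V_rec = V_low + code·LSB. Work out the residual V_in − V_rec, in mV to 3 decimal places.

Step size: 12 V ÷ 2^11 = 5.859 mV.
(5.1843 − 0)/0.00585938 = 884.7872; round gives code 885.
Code 885 maps back to 0 + 885×0.00585938 V = 5.1855469 V.
V_in − V_rec = -0.00124687 V = -1.247 mV.

-1.247 mV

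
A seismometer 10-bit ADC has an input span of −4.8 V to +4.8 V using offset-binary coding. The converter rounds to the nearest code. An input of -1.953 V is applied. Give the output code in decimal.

code 304

Full-scale span = 9.6 V; LSB = 9.6/2^10 = 9.375 mV.
(V_in − V_low)/LSB = (-1.953 − (−4.8)) / 0.009375 = 303.680.
round(303.680) = 304.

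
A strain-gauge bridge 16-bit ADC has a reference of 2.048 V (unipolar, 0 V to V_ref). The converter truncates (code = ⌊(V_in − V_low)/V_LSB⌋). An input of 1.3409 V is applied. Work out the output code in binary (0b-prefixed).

Full-scale span = 2.048 V; LSB = 2.048/2^16 = 31.25 µV.
Input sits at 42908.800 steps above V_low.
Floor → code 42908.
In binary (0b-prefixed): 0b1010011110011100.

code 0b1010011110011100 (decimal 42908)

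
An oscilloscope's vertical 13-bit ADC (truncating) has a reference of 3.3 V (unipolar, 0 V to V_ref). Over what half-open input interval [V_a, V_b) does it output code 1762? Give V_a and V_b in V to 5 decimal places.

[0.70979 V, 0.71019 V)

LSB = 3.3/2^13 = 402.83 µV.
V_a = V_low + 1762·LSB = 0.70979 V; V_b = V_low + 1763·LSB = 0.710193 V.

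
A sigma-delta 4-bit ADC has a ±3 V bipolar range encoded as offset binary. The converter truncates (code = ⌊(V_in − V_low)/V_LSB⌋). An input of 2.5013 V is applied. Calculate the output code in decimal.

code 14

Full-scale span = 6 V; LSB = 6/2^4 = 375.000 mV.
(V_in − V_low)/LSB = (2.5013 − (−3)) / 0.375 = 14.670.
⌊·⌋(14.670) = 14.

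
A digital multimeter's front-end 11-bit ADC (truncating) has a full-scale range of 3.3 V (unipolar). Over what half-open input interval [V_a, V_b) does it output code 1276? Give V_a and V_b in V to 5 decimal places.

LSB = 3.3/2^11 = 1.611 mV.
V_a = V_low + 1276·LSB = 2.05605 V; V_b = V_low + 1277·LSB = 2.05767 V.

[2.05605 V, 2.05767 V)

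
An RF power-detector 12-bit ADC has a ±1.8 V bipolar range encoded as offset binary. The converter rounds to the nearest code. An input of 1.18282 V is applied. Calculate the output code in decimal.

code 3394

With 4096 levels over 3.6 V, one step is 0.879 mV.
Input sits at 3393.786 steps above V_low.
Round → code 3394.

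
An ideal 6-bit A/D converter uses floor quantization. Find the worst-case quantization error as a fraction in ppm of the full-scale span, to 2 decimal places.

15625.00 ppm

Truncating → worst-case error = 1 LSB = V_FS/2^6, so 1e+06/64 = 15625 ppm of full scale.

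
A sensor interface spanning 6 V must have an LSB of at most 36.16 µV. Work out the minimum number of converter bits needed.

Number of steps required ≥ 6 V / 36.16 µV = 165929.20.
Need 2^N ≥ 165929.20; 2^17 = 131072, 2^18 = 262144.
Minimum N = 18.

18 bits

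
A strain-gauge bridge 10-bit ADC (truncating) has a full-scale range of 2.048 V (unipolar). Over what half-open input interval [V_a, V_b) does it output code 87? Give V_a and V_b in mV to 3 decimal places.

LSB = 2.048/2^10 = 2.000 mV.
V_a = V_low + 87·LSB = 0.174 V; V_b = V_low + 88·LSB = 0.176 V.

[174.000 mV, 176.000 mV)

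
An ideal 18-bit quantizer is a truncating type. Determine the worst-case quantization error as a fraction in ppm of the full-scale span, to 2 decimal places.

Truncating → worst-case error = 1 LSB = V_FS/2^18, so 1e+06/262144 = 3.8147 ppm of full scale.

3.81 ppm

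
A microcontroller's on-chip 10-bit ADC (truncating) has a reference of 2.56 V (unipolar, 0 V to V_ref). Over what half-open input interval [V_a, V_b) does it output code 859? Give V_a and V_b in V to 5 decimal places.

[2.14750 V, 2.15000 V)

LSB = 2.56/2^10 = 2.500 mV.
V_a = V_low + 859·LSB = 2.1475 V; V_b = V_low + 860·LSB = 2.15 V.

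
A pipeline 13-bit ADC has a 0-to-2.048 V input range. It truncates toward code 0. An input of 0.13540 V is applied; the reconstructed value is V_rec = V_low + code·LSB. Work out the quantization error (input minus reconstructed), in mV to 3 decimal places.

Step size: 2.048 V ÷ 2^13 = 250.00 µV.
(0.13540 − 0)/0.00025 = 541.6000; ⌊·⌋ gives code 541.
Code 541 maps back to 0 + 541×0.00025 V = 0.13525 V.
Difference: 0.00015 V → 0.150 mV.

0.150 mV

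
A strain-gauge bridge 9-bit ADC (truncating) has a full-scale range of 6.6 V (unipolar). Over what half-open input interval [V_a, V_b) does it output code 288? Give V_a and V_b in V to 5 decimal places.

LSB = 6.6/2^9 = 12.891 mV.
V_a = V_low + 288·LSB = 3.7125 V; V_b = V_low + 289·LSB = 3.72539 V.

[3.71250 V, 3.72539 V)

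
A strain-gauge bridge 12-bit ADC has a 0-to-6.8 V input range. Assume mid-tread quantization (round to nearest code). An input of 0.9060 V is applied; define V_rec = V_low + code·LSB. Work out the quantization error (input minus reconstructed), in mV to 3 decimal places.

LSB = 6.8/2^12 = 1.660 mV.
Scaled input = 545.7318 LSBs, so code = 546.
Reconstructed: 0.90644531 V.
Difference: -0.000445313 V → -0.445 mV.

-0.445 mV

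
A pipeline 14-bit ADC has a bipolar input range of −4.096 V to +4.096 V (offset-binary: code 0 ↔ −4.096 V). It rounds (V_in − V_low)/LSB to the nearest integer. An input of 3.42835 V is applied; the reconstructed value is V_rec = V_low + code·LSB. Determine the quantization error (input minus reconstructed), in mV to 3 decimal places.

Step size: 8.192 V ÷ 2^14 = 0.500 mV.
(V_in − V_low)/LSB = (3.42835 − (−4.096))/0.0005 = 15048.7000 → code 15049 (round).
Code 15049 maps back to (−4.096) + 15049×0.0005 V = 3.4285 V.
Difference: -0.00015 V → -0.150 mV.

-0.150 mV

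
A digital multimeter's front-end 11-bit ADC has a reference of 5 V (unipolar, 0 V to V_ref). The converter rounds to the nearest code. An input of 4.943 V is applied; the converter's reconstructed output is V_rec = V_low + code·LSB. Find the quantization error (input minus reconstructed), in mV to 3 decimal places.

-0.848 mV

One LSB is 5 V / 2048 = 2.441 mV.
(V_in − V_low)/LSB = (4.943 − 0)/0.00244141 = 2024.6528 → code 2025 (round).
V_rec = 0 + 2025·0.00244141 = 4.9438477 V.
Difference: -0.000847656 V → -0.848 mV.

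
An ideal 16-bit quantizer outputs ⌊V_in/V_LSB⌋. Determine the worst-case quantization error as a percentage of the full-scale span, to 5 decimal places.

0.00153 %

Truncating → worst-case error = 1 LSB = V_FS/2^16, so 100/65536 = 0.00152588 % of full scale.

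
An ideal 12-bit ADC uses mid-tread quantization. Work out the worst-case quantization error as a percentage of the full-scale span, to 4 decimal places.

0.0122 %

Rounding → worst-case error = ½ LSB = V_FS/2^13, so 100/8192 = 0.012207 % of full scale.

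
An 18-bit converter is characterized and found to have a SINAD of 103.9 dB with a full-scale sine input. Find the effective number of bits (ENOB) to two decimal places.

16.97 bits

ENOB = (SINAD − 1.76) / 6.02 = (103.9 − 1.76)/6.02 = 16.967.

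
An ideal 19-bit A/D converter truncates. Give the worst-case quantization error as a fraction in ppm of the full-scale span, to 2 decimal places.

Truncating → worst-case error = 1 LSB = V_FS/2^19, so 1e+06/524288 = 1.90735 ppm of full scale.

1.91 ppm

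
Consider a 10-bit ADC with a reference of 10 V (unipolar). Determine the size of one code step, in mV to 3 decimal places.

Full-scale span = 10 V.
LSB = 10 / 2^10 = 10 / 1024 = 0.00976562 V = 9.766 mV.

9.766 mV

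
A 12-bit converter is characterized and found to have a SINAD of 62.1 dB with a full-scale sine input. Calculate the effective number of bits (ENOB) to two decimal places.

10.02 bits

ENOB = (SINAD − 1.76) / 6.02 = (62.1 − 1.76)/6.02 = 10.023.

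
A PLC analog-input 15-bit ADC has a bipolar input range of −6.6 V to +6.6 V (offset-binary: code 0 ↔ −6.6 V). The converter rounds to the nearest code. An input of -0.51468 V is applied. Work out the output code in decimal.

Full-scale span = 13.2 V; LSB = 13.2/2^15 = 402.83 µV.
(V_in − V_low)/LSB = (-0.51468 − (−6.6)) / 0.000402832 = 15106.346.
So the output code is 15106.

code 15106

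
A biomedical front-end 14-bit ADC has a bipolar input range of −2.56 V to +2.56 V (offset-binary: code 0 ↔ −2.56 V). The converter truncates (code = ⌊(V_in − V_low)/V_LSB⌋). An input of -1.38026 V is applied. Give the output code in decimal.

Full-scale span = 5.12 V; LSB = 5.12/2^14 = 312.50 µV.
(-1.38026 − (−2.56)) / 0.0003125 = 3775.168 LSBs.
So the output code is 3775.

code 3775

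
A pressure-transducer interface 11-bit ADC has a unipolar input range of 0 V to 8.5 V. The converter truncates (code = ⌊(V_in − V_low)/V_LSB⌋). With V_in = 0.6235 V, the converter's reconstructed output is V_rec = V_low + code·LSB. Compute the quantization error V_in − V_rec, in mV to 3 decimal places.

Step size: 8.5 V ÷ 2^11 = 4.150 mV.
Scaled input = 150.2268 LSBs, so code = 150.
V_rec = 0 + 150·0.00415039 = 0.62255859 V.
Error = 0.6235 − 0.62255859 = 0.000941406 V = 0.941 mV.

0.941 mV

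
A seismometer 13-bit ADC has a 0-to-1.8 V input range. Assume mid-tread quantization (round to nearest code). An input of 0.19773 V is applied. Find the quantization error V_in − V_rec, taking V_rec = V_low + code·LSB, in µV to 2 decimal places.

-23.91 µV

LSB = 1.8/2^13 = 219.73 µV.
Scaled input = 899.8912 LSBs, so code = 900.
Reconstructed: 0.19775391 V.
Error = 0.19773 − 0.19775391 = -2.39062e-05 V = -23.91 µV.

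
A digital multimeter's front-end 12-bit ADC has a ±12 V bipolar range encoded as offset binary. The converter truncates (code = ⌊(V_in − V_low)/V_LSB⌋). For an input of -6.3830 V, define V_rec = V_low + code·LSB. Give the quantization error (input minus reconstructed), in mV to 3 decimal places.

3.719 mV

LSB = 24/2^12 = 5.859 mV.
(V_in − V_low)/LSB = (-6.3830 − (−12))/0.00585938 = 958.6347 → code 958 (floor).
Code 958 maps back to (−12) + 958×0.00585938 V = -6.3867188 V.
Error = -6.3830 − (−6.3867188) = 0.00371875 V = 3.719 mV.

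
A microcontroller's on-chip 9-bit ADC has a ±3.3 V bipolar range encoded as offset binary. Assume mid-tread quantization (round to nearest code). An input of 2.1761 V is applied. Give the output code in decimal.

code 425

Full-scale span = 6.6 V; LSB = 6.6/2^9 = 12.891 mV.
(2.1761 − (−3.3)) / 0.0128906 = 424.813 LSBs.
So the output code is 425.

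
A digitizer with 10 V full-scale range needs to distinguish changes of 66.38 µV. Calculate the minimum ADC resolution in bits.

18 bits

Number of steps required ≥ 10 V / 66.38 µV = 150647.79.
Need 2^N ≥ 150647.79; 2^17 = 131072, 2^18 = 262144.
Minimum N = 18.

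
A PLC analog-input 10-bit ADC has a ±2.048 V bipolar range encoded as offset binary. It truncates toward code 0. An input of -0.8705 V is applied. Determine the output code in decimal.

code 294

Full-scale span = 4.096 V; LSB = 4.096/2^10 = 4.000 mV.
(-0.8705 − (−2.048)) / 0.004 = 294.375 LSBs.
⌊·⌋(294.375) = 294.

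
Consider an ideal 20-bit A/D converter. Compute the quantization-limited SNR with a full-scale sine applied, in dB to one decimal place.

SNR ≈ 6.02·N + 1.76 dB = 6.02·20 + 1.76 = 122.16 dB.

122.2 dB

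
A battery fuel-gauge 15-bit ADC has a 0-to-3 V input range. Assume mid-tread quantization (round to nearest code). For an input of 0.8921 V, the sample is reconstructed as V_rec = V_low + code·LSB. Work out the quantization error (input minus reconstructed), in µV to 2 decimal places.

One LSB is 3 V / 32768 = 91.55 µV.
(0.8921 − 0)/9.15527e-05 = 9744.1109; round gives code 9744.
V_rec = 0 + 9744·9.15527e-05 = 0.89208984 V.
Error = 0.8921 − 0.89208984 = 1.01562e-05 V = 10.16 µV.

10.16 µV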